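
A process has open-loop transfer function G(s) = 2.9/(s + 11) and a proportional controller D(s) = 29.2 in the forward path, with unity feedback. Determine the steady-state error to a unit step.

The loop is type 0. Static position error constant K_pos = D(0)·G(0) = 29.2·0.2636 = 7.698.
Steady-state error to a unit step: e_ss = 1/(1+K_pos) = 1/8.698 = 0.115.

0.115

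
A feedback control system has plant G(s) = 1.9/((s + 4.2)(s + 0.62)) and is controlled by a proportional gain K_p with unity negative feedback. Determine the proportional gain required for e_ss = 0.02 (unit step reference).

K_p = 67.2

For a type-0 loop with proportional control, e_ss = 1/(1 + K_p·G(0)).
G(0) = 0.7296. Require 1/(1 + K_p·0.7296) = 0.02, so 1 + 0.7296·K_p = 50.
K_p = (50 − 1)/0.7296 = 67.2.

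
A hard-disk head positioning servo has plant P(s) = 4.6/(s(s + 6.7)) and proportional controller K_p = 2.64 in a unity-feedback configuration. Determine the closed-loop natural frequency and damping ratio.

1 + K_p·P(s) = 0 gives s² + 6.7s + 12.14 = 0.
Matching s² + 2ζω_n s + ω_n²: ω_n = √12.14 = 3.485 rad/s and 2ζω_n = 6.7, so ζ = 6.7/(2·3.485) = 0.961.

ω_n = 3.48 rad/s, ζ = 0.961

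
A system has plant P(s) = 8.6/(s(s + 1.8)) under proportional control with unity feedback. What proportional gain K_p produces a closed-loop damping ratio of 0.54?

K_p = 0.323

Closed-loop characteristic equation: s² + 1.8s + K_p·8.6 = 0.
So ω_n = √(8.6K_p) and 2ζω_n = 1.8, giving ζ = 1.8/(2√(8.6K_p)).
Setting ζ = 0.54: √(8.6K_p) = 1.8/(2·0.54) = 1.667, so K_p = 2.778/8.6 = 0.323.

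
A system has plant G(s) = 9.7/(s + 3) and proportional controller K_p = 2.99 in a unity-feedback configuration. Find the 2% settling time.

T_s ≈ 0.125 s

Closed-loop transfer function: T(s) = K_p·G(s)/(1 + K_p·G(s)) = 29/(s + 3 + 29) = 29/(s + 32).
Time constant τ = 1/32 = 0.03125 s, so the 2% settling time is about 4τ = 0.125 s.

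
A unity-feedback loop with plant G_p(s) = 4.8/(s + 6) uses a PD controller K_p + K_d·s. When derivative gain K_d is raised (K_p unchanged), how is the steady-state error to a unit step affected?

At s = 0 the derivative term contributes nothing: C(0) = K_p regardless of K_d, so K_pos = K_p·G_p(0) and e_ss are unchanged.

unchanged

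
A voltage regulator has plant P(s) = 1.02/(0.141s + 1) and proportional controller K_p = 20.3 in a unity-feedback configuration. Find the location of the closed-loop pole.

s = -153.9

Closed loop: T(s) = K_p·P/(1+K_p·P) = 20.71/(0.141s + 1 + 20.71), with pole at s = −(1 + 20.71)/0.141 = −153.9.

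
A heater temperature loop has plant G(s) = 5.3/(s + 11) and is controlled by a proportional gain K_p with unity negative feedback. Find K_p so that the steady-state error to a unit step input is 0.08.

K_p = 23.9

For a type-0 loop with proportional control, e_ss = 1/(1 + K_p·G(0)).
G(0) = 0.4818. Require 1/(1 + K_p·0.4818) = 0.08, so 1 + 0.4818·K_p = 12.5.
K_p = (12.5 − 1)/0.4818 = 23.9.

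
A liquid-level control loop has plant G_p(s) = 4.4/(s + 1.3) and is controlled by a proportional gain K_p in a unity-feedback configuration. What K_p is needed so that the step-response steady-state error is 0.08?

K_p = 3.4

Steady-state error for a unit step on this type-0 loop is 1/(1 + K_p·G_p(0)).
G_p(0) = 3.385. Require 1/(1 + K_p·3.385) = 0.08, so 1 + 3.385·K_p = 12.5.
K_p = (12.5 − 1)/3.385 = 3.4.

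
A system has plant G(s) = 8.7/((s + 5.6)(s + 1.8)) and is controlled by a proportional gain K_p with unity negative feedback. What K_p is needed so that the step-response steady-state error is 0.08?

Steady-state error for a unit step on this type-0 loop is 1/(1 + K_p·G(0)).
G(0) = 0.8631. Require 1/(1 + K_p·0.8631) = 0.08, so 1 + 0.8631·K_p = 12.5.
K_p = (12.5 − 1)/0.8631 = 13.3.

K_p = 13.3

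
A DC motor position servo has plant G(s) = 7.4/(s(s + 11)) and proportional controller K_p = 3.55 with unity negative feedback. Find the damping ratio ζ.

ζ = 1.07

The closed-loop denominator is s(s+11) + 3.55·7.4 = s² + 11s + 26.27.
Matching s² + 2ζω_n s + ω_n²: ω_n = √26.27 = 5.125 rad/s and 2ζω_n = 11, so ζ = 11/(2·5.125) = 1.07.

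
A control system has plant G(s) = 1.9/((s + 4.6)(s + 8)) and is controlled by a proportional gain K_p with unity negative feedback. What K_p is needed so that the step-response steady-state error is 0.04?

Steady-state error for a unit step on this type-0 loop is 1/(1 + K_p·G(0)).
G(0) = 0.05163. Require 1/(1 + K_p·0.05163) = 0.04, so 1 + 0.05163·K_p = 25.
K_p = (25 − 1)/0.05163 = 465.

K_p = 465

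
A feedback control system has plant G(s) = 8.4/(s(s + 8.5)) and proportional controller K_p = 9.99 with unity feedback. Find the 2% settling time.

Closed-loop characteristic equation: s² + 8.5s + 83.92 = 0, so ω_n = 9.161 rad/s and ζ = 8.5/(2·9.161) = 0.4639.
2% settling time T_s ≈ 4/(ζω_n) = 4/4.25 = 0.941 s.

T_s ≈ 0.941 s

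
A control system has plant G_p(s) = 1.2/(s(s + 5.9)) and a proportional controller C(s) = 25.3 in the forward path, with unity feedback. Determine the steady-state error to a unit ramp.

0.194

The loop has one pole at the origin (type 1). Velocity error constant K_v = lim_{s→0} s·C(s)G_p(s) = 25.3·1.2/5.9 = 5.146.
Steady-state error to a unit ramp: e_ss = 1/K_v = 0.194.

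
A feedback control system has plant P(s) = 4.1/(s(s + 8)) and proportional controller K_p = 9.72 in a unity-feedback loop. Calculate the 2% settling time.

T_s ≈ 1 s

The closed-loop denominator s² + 8s + 39.85 gives ω_n = √39.85 = 6.313 and ζ = 8/(2ω_n) = 0.6336.
2% settling time T_s ≈ 4/(ζω_n) = 4/4 = 1 s.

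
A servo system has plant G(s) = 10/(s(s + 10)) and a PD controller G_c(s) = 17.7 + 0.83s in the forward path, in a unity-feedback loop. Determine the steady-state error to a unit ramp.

The loop has one pole at the origin (type 1). Velocity error constant K_v = lim_{s→0} s·G_c(s)G(s) = 17.7·10/10 = 17.7.
Steady-state error to a unit ramp: e_ss = 1/K_v = 0.0565.

0.0565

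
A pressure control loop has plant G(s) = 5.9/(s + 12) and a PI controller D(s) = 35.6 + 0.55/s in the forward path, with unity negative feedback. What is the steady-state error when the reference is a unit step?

0

The open loop D(s)G(s) has a pole at the origin (type 1), so the static position error constant is infinite and e_ss = 1/(1+∞) = 0.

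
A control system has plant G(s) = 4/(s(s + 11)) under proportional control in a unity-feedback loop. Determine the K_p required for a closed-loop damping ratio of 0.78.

Closed-loop characteristic equation: s² + 11s + K_p·4 = 0.
So ω_n = √(4K_p) and 2ζω_n = 11, giving ζ = 11/(2√(4K_p)).
Setting ζ = 0.78: √(4K_p) = 11/(2·0.78) = 7.051, so K_p = 49.72/4 = 12.4.

K_p = 12.4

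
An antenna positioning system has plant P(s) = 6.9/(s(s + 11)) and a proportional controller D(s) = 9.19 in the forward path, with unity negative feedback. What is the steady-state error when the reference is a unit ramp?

0.173

The loop has one pole at the origin (type 1). Velocity error constant K_v = lim_{s→0} s·D(s)P(s) = 9.19·6.9/11 = 5.765.
Steady-state error to a unit ramp: e_ss = 1/K_v = 0.173.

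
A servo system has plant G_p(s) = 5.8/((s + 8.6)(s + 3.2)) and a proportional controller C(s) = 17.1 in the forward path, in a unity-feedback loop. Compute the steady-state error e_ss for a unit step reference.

0.217

The loop is type 0. Static position error constant K_pos = C(0)·G_p(0) = 17.1·0.2108 = 3.604.
Steady-state error to a unit step: e_ss = 1/(1+K_pos) = 1/4.604 = 0.217.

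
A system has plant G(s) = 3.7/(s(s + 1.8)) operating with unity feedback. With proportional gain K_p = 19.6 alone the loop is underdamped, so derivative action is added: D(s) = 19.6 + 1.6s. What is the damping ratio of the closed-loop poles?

Forward path: (19.6 + 1.6s)·3.7/(s(s+1.8)). The closed-loop characteristic equation is s² + (1.8 + 3.7·1.6)s + 3.7·19.6 = 0.
That is s² + 7.72s + 72.52 = 0, so ω_n = 8.516 rad/s and ζ = 7.72/(2·8.516) = 0.4533.

ζ = 0.453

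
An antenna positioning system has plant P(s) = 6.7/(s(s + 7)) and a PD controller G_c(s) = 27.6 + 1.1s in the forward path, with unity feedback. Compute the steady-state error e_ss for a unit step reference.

The open loop G_c(s)P(s) has a pole at the origin (type 1), so the static position error constant is infinite and e_ss = 1/(1+∞) = 0.

0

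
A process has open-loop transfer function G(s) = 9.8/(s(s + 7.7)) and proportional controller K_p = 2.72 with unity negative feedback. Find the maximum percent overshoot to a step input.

Closed-loop characteristic equation: s² + 7.7s + 26.66 = 0, so ω_n = 5.163 rad/s and ζ = 7.7/(2·5.163) = 0.7457.
%OS = 100·exp(−πζ/√(1−ζ²)) = 100·exp(−π·0.7457/√0.4439) = 2.97%.

2.97%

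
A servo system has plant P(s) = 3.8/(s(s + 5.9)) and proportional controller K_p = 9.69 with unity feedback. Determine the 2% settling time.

Closed-loop characteristic equation: s² + 5.9s + 36.82 = 0, so ω_n = 6.068 rad/s and ζ = 5.9/(2·6.068) = 0.4861.
2% settling time T_s ≈ 4/(ζω_n) = 4/2.95 = 1.36 s.

T_s ≈ 1.36 s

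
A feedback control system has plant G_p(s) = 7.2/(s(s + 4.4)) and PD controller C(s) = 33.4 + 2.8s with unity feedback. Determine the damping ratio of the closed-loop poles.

Forward path: (33.4 + 2.8s)·7.2/(s(s+4.4)). The closed-loop characteristic equation is s² + (4.4 + 7.2·2.8)s + 7.2·33.4 = 0.
That is s² + 24.56s + 240.5 = 0, so ω_n = 15.51 rad/s and ζ = 24.56/(2·15.51) = 0.7919.

ζ = 0.792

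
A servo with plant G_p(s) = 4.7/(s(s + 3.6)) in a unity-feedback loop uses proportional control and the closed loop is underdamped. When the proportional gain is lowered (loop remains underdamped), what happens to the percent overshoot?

ζ = 3.6/(2√(4.7K_p)) rises as K_p falls; higher damping means less overshoot.

decrease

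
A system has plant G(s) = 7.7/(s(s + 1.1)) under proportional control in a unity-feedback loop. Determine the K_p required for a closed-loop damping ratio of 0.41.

K_p = 0.234

Closed-loop characteristic equation: s² + 1.1s + K_p·7.7 = 0.
So ω_n = √(7.7K_p) and 2ζω_n = 1.1, giving ζ = 1.1/(2√(7.7K_p)).
Setting ζ = 0.41: √(7.7K_p) = 1.1/(2·0.41) = 1.341, so K_p = 1.8/7.7 = 0.234.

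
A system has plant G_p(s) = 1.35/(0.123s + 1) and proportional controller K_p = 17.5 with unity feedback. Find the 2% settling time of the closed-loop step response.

T_s ≈ 0.02 s

Closed loop: T(s) = K_p·G_p/(1+K_p·G_p) = 23.62/(0.123s + 1 + 23.62), with pole at s = −(1 + 23.62)/0.123 = −200.2.
τ = 1/200.2 = 0.004995 s, so 2% settling time ≈ 4τ = 0.02 s.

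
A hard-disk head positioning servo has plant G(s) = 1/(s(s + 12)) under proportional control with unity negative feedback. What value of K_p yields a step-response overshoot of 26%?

K_p = 232

From %OS = 100·exp(−πζ/√(1−ζ²)) = 26%, ζ = −ln(0.26)/√(π²+ln²(0.26)) = 0.3941.
Characteristic equation s² + 12s + 1K_p = 0 gives ζ = 12/(2√(1K_p)).
Setting ζ = 0.3941: √(1K_p) = 12/(2·0.3941) = 15.23, so K_p = 231.8/1 = 232.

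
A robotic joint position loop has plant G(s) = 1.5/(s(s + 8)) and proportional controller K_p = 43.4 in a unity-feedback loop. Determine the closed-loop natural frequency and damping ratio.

ω_n = 8.07 rad/s, ζ = 0.496

1 + K_p·G(s) = 0 gives s² + 8s + 65.1 = 0.
Matching s² + 2ζω_n s + ω_n²: ω_n = √65.1 = 8.068 rad/s and 2ζω_n = 8, so ζ = 8/(2·8.068) = 0.496.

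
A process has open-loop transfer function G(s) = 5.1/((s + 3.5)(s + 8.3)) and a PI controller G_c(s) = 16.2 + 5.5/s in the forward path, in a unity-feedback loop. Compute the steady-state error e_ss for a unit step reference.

0

The open loop G_c(s)G(s) has a pole at the origin (type 1), so the static position error constant is infinite and e_ss = 1/(1+∞) = 0.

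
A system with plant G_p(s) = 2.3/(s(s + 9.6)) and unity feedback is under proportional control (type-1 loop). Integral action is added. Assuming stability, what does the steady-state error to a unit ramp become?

0

The integrator raises the loop to type 2, so K_v → ∞ and e_ss to a ramp is zero.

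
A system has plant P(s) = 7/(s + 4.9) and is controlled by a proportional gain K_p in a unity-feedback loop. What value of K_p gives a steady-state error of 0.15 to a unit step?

K_p = 3.97

The loop is type 0, so e_ss(step) = 1/(1 + K_pos) with K_pos = K_p·P(0).
P(0) = 1.429. Require 1/(1 + K_p·1.429) = 0.15, so 1 + 1.429·K_p = 6.667.
K_p = (6.667 − 1)/1.429 = 3.97.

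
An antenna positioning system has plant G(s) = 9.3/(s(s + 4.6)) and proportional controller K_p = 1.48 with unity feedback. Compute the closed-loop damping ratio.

ζ = 0.62

1 + K_p·G(s) = 0 gives s² + 4.6s + 13.76 = 0.
Matching s² + 2ζω_n s + ω_n²: ω_n = √13.76 = 3.71 rad/s and 2ζω_n = 4.6, so ζ = 4.6/(2·3.71) = 0.62.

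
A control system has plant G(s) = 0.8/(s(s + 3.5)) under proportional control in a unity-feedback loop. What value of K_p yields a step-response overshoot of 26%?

From %OS = 100·exp(−πζ/√(1−ζ²)) = 26%, ζ = −ln(0.26)/√(π²+ln²(0.26)) = 0.3941.
Characteristic equation s² + 3.5s + 0.8K_p = 0 gives ζ = 3.5/(2√(0.8K_p)).
Setting ζ = 0.3941: √(0.8K_p) = 3.5/(2·0.3941) = 4.441, so K_p = 19.72/0.8 = 24.6.

K_p = 24.6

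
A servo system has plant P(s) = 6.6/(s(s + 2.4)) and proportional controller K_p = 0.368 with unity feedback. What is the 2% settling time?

From 1 + K_pP(s) = 0: s² + 2.4s + 2.429 = 0 ⇒ ω_n = 1.558, ζ = 0.77.
2% settling time T_s ≈ 4/(ζω_n) = 4/1.2 = 3.33 s.

T_s ≈ 3.33 s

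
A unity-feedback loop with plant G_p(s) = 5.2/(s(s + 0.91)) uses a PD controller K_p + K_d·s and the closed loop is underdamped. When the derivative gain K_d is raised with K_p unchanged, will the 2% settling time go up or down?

Characteristic equation s² + (0.91 + 5.2K_d)s + 5.2K_p = 0: raising K_d increases ζω_n = (0.91+5.2K_d)/2 while the loop stays underdamped, so T_s ≈ 4/(ζω_n) decreases.

decrease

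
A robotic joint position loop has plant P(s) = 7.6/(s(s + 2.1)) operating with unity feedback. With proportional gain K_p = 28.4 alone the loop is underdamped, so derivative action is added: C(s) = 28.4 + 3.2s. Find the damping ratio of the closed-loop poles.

Forward path: (28.4 + 3.2s)·7.6/(s(s+2.1)). The closed-loop characteristic equation is s² + (2.1 + 7.6·3.2)s + 7.6·28.4 = 0.
That is s² + 26.42s + 215.8 = 0, so ω_n = 14.69 rad/s and ζ = 26.42/(2·14.69) = 0.8992.

ζ = 0.899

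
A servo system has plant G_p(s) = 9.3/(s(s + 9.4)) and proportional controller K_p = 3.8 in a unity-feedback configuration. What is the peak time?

T_p = 0.863 s

From 1 + K_pG_p(s) = 0: s² + 9.4s + 35.34 = 0 ⇒ ω_n = 5.945, ζ = 0.7906.
Damped frequency ω_d = ω_n√(1−ζ²) = 3.64 rad/s, so peak time T_p = π/ω_d = 0.863 s.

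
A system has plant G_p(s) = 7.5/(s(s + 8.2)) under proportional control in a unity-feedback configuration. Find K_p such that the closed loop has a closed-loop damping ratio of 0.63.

Closed-loop characteristic equation: s² + 8.2s + K_p·7.5 = 0.
So ω_n = √(7.5K_p) and 2ζω_n = 8.2, giving ζ = 8.2/(2√(7.5K_p)).
Setting ζ = 0.63: √(7.5K_p) = 8.2/(2·0.63) = 6.508, so K_p = 42.35/7.5 = 5.65.

K_p = 5.65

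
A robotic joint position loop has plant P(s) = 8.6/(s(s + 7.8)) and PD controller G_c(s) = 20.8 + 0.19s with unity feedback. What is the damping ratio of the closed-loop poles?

ζ = 0.353

Forward path: (20.8 + 0.19s)·8.6/(s(s+7.8)). The closed-loop characteristic equation is s² + (7.8 + 8.6·0.19)s + 8.6·20.8 = 0.
That is s² + 9.434s + 178.9 = 0, so ω_n = 13.37 rad/s and ζ = 9.434/(2·13.37) = 0.3527.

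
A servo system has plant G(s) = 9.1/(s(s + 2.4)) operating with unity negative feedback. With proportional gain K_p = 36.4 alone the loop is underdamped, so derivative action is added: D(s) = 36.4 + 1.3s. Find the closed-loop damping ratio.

Forward path: (36.4 + 1.3s)·9.1/(s(s+2.4)). The closed-loop characteristic equation is s² + (2.4 + 9.1·1.3)s + 9.1·36.4 = 0.
That is s² + 14.23s + 331.2 = 0, so ω_n = 18.2 rad/s and ζ = 14.23/(2·18.2) = 0.3909.

ζ = 0.391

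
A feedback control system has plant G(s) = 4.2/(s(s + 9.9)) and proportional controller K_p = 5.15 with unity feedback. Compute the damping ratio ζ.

With unity feedback the closed-loop characteristic equation is s² + 9.9s + 5.15·4.2 = s² + 9.9s + 21.63 = 0.
So ω_n² = 21.63 ⇒ ω_n = 4.651 rad/s, and ζ = 9.9/(2ω_n) = 1.06.

ζ = 1.06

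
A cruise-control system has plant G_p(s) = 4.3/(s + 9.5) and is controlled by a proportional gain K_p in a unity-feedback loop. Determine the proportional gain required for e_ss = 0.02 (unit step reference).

The loop is type 0, so e_ss(step) = 1/(1 + K_pos) with K_pos = K_p·G_p(0).
G_p(0) = 0.4526. Require 1/(1 + K_p·0.4526) = 0.02, so 1 + 0.4526·K_p = 50.
K_p = (50 − 1)/0.4526 = 108.

K_p = 108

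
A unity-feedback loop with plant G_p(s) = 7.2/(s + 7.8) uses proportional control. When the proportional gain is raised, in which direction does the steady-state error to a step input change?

e_ss = 1/(1 + K_p·G_p(0)); a larger K_p raises the denominator, so e_ss decreases.

decrease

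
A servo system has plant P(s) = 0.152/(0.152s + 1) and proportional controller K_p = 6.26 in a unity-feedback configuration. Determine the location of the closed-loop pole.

s = -12.84

Closed loop: T(s) = K_p·P/(1+K_p·P) = 0.9515/(0.152s + 1 + 0.9515), with pole at s = −(1 + 0.9515)/0.152 = −12.84.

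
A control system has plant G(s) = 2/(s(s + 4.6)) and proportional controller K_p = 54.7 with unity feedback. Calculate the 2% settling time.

From 1 + K_pG(s) = 0: s² + 4.6s + 109.4 = 0 ⇒ ω_n = 10.46, ζ = 0.2199.
2% settling time T_s ≈ 4/(ζω_n) = 4/2.3 = 1.74 s.

T_s ≈ 1.74 s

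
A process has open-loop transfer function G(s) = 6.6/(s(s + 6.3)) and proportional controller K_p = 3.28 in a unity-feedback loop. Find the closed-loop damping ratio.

ζ = 0.677

With unity feedback the closed-loop characteristic equation is s² + 6.3s + 3.28·6.6 = s² + 6.3s + 21.65 = 0.
Matching s² + 2ζω_n s + ω_n²: ω_n = √21.65 = 4.653 rad/s and 2ζω_n = 6.3, so ζ = 6.3/(2·4.653) = 0.677.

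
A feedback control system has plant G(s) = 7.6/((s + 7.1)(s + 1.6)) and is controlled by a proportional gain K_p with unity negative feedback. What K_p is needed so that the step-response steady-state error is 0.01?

For a type-0 loop with proportional control, e_ss = 1/(1 + K_p·G(0)).
G(0) = 0.669. Require 1/(1 + K_p·0.669) = 0.01, so 1 + 0.669·K_p = 100.
K_p = (100 − 1)/0.669 = 148.

K_p = 148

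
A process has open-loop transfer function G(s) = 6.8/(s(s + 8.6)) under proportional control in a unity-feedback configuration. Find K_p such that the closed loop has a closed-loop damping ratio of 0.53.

Closed-loop characteristic equation: s² + 8.6s + K_p·6.8 = 0.
So ω_n = √(6.8K_p) and 2ζω_n = 8.6, giving ζ = 8.6/(2√(6.8K_p)).
Setting ζ = 0.53: √(6.8K_p) = 8.6/(2·0.53) = 8.113, so K_p = 65.82/6.8 = 9.68.

K_p = 9.68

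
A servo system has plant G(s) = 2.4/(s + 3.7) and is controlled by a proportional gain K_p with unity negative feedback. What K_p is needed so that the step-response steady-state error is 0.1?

For a type-0 loop with proportional control, e_ss = 1/(1 + K_p·G(0)).
G(0) = 0.6486. Require 1/(1 + K_p·0.6486) = 0.1, so 1 + 0.6486·K_p = 10.
K_p = (10 − 1)/0.6486 = 13.9.

K_p = 13.9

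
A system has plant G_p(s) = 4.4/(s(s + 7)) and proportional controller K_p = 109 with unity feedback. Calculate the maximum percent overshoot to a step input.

60.1%

Closed-loop characteristic equation: s² + 7s + 479.6 = 0, so ω_n = 21.9 rad/s and ζ = 7/(2·21.9) = 0.1598.
%OS = 100·exp(−πζ/√(1−ζ²)) = 100·exp(−π·0.1598/√0.9745) = 60.1%.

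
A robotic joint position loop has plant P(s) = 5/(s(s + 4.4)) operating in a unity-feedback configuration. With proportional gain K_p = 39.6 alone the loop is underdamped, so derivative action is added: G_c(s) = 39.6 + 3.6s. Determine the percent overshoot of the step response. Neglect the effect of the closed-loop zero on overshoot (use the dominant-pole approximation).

Forward path: (39.6 + 3.6s)·5/(s(s+4.4)). The closed-loop characteristic equation is s² + (4.4 + 5·3.6)s + 5·39.6 = 0.
That is s² + 22.4s + 198 = 0, so ω_n = 14.07 rad/s and ζ = 22.4/(2·14.07) = 0.7959.
%OS = 100·exp(−πζ/√(1−ζ²)) = 1.61%.

1.61%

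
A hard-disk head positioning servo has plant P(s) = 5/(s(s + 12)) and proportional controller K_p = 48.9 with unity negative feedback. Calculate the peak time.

T_p = 0.218 s

From 1 + K_pP(s) = 0: s² + 12s + 244.5 = 0 ⇒ ω_n = 15.64, ζ = 0.3837.
Damped frequency ω_d = ω_n√(1−ζ²) = 14.44 rad/s, so peak time T_p = π/ω_d = 0.218 s.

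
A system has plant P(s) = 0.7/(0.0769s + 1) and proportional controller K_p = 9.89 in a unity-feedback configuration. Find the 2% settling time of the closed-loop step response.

T_s ≈ 0.0388 s

Closed loop: T(s) = K_p·P/(1+K_p·P) = 6.923/(0.0769s + 1 + 6.923), with pole at s = −(1 + 6.923)/0.0769 = −103.
τ = 1/103 = 0.009706 s, so 2% settling time ≈ 4τ = 0.0388 s.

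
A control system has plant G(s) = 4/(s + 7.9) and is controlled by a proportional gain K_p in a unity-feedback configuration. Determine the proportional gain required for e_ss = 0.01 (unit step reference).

K_p = 196

For a type-0 loop with proportional control, e_ss = 1/(1 + K_p·G(0)).
G(0) = 0.5063. Require 1/(1 + K_p·0.5063) = 0.01, so 1 + 0.5063·K_p = 100.
K_p = (100 − 1)/0.5063 = 196.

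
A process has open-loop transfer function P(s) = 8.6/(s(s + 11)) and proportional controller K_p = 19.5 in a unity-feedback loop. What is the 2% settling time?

T_s ≈ 0.727 s

From 1 + K_pP(s) = 0: s² + 11s + 167.7 = 0 ⇒ ω_n = 12.95, ζ = 0.4247.
2% settling time T_s ≈ 4/(ζω_n) = 4/5.5 = 0.727 s.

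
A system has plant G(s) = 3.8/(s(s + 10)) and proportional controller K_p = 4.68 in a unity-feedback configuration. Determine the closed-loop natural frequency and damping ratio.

ω_n = 4.22 rad/s, ζ = 1.19

The closed-loop denominator is s(s+10) + 4.68·3.8 = s² + 10s + 17.78.
Matching s² + 2ζω_n s + ω_n²: ω_n = √17.78 = 4.217 rad/s and 2ζω_n = 10, so ζ = 10/(2·4.217) = 1.19.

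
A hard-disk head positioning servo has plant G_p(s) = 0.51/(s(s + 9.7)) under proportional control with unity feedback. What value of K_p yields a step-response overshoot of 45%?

K_p = 760

From %OS = 100·exp(−πζ/√(1−ζ²)) = 45%, ζ = −ln(0.45)/√(π²+ln²(0.45)) = 0.2463.
Characteristic equation s² + 9.7s + 0.51K_p = 0 gives ζ = 9.7/(2√(0.51K_p)).
Setting ζ = 0.2463: √(0.51K_p) = 9.7/(2·0.2463) = 19.69, so K_p = 387.6/0.51 = 760.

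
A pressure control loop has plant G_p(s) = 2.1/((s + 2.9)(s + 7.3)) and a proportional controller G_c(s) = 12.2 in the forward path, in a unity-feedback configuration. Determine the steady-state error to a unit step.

0.452

The loop is type 0. Static position error constant K_pos = G_c(0)·G_p(0) = 12.2·0.0992 = 1.21.
Steady-state error to a unit step: e_ss = 1/(1+K_pos) = 1/2.21 = 0.452.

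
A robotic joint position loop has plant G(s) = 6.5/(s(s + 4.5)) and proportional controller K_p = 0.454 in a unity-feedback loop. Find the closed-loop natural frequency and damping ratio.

ω_n = 1.72 rad/s, ζ = 1.31

1 + K_p·G(s) = 0 gives s² + 4.5s + 2.951 = 0.
Matching s² + 2ζω_n s + ω_n²: ω_n = √2.951 = 1.718 rad/s and 2ζω_n = 4.5, so ζ = 4.5/(2·1.718) = 1.31.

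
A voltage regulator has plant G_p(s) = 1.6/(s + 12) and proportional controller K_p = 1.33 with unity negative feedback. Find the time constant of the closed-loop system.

τ = 0.0708 s

Closed-loop transfer function: T(s) = K_p·G_p(s)/(1 + K_p·G_p(s)) = 2.128/(s + 12 + 2.128) = 2.128/(s + 14.13).
Time constant τ = 1/14.13 = 0.0708 s.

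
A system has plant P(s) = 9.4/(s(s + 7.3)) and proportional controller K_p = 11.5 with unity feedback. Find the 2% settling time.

T_s ≈ 1.1 s

From 1 + K_pP(s) = 0: s² + 7.3s + 108.1 = 0 ⇒ ω_n = 10.4, ζ = 0.3511.
2% settling time T_s ≈ 4/(ζω_n) = 4/3.65 = 1.1 s.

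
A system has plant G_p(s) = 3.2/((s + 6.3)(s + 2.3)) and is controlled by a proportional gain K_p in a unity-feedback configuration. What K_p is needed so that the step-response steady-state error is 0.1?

Steady-state error for a unit step on this type-0 loop is 1/(1 + K_p·G_p(0)).
G_p(0) = 0.2208. Require 1/(1 + K_p·0.2208) = 0.1, so 1 + 0.2208·K_p = 10.
K_p = (10 − 1)/0.2208 = 40.8.

K_p = 40.8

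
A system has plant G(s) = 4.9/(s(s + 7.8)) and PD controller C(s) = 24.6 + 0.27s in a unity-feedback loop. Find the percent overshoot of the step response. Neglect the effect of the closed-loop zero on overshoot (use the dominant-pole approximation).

Forward path: (24.6 + 0.27s)·4.9/(s(s+7.8)). The closed-loop characteristic equation is s² + (7.8 + 4.9·0.27)s + 4.9·24.6 = 0.
That is s² + 9.123s + 120.5 = 0, so ω_n = 10.98 rad/s and ζ = 9.123/(2·10.98) = 0.4155.
%OS = 100·exp(−πζ/√(1−ζ²)) = 23.8%.

23.8%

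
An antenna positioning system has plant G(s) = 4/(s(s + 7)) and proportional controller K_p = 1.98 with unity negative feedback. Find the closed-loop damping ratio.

ζ = 1.24

With unity feedback the closed-loop characteristic equation is s² + 7s + 1.98·4 = s² + 7s + 7.92 = 0.
So ω_n² = 7.92 ⇒ ω_n = 2.814 rad/s, and ζ = 7/(2ω_n) = 1.24.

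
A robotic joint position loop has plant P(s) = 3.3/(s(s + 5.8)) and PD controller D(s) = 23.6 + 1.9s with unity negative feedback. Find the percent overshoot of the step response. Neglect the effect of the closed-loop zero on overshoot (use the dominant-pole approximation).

5.26%

Forward path: (23.6 + 1.9s)·3.3/(s(s+5.8)). The closed-loop characteristic equation is s² + (5.8 + 3.3·1.9)s + 3.3·23.6 = 0.
That is s² + 12.07s + 77.88 = 0, so ω_n = 8.825 rad/s and ζ = 12.07/(2·8.825) = 0.6839.
%OS = 100·exp(−πζ/√(1−ζ²)) = 5.26%.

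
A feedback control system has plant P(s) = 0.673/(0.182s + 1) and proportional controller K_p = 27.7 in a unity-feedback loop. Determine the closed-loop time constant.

Closed loop: T(s) = K_p·P/(1+K_p·P) = 18.64/(0.182s + 1 + 18.64), with pole at s = −(1 + 18.64)/0.182 = −107.9.
Closed-loop time constant τ = 1/107.9 = 0.00927 s.

τ = 0.00927 s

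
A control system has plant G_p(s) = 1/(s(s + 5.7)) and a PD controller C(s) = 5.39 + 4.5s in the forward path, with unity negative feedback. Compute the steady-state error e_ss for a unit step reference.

The open loop C(s)G_p(s) has a pole at the origin (type 1), so the static position error constant is infinite and e_ss = 1/(1+∞) = 0.

0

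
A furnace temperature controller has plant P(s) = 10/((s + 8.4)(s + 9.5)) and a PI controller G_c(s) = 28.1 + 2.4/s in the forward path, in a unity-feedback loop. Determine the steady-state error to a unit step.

0

The open loop G_c(s)P(s) has a pole at the origin (type 1), so the static position error constant is infinite and e_ss = 1/(1+∞) = 0.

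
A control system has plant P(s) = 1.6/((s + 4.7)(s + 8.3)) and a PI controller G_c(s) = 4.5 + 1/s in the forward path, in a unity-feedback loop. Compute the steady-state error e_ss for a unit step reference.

The open loop G_c(s)P(s) has a pole at the origin (type 1), so the static position error constant is infinite and e_ss = 1/(1+∞) = 0.

0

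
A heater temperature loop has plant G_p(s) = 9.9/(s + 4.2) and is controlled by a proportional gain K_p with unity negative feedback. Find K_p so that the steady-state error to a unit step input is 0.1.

Steady-state error for a unit step on this type-0 loop is 1/(1 + K_p·G_p(0)).
G_p(0) = 2.357. Require 1/(1 + K_p·2.357) = 0.1, so 1 + 2.357·K_p = 10.
K_p = (10 − 1)/2.357 = 3.82.

K_p = 3.82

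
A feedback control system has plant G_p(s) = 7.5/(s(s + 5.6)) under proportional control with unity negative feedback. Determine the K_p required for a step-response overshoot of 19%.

K_p = 4.79

From %OS = 100·exp(−πζ/√(1−ζ²)) = 19%, ζ = −ln(0.19)/√(π²+ln²(0.19)) = 0.4673.
Characteristic equation s² + 5.6s + 7.5K_p = 0 gives ζ = 5.6/(2√(7.5K_p)).
Setting ζ = 0.4673: √(7.5K_p) = 5.6/(2·0.4673) = 5.991, so K_p = 35.9/7.5 = 4.79.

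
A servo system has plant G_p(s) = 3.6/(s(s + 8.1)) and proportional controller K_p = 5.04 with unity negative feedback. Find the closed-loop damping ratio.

ζ = 0.951

1 + K_p·G_p(s) = 0 gives s² + 8.1s + 18.14 = 0.
Matching s² + 2ζω_n s + ω_n²: ω_n = √18.14 = 4.26 rad/s and 2ζω_n = 8.1, so ζ = 8.1/(2·4.26) = 0.951.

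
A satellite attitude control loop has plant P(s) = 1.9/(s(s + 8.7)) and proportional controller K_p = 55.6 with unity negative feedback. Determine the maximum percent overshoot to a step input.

Closed-loop characteristic equation: s² + 8.7s + 105.6 = 0, so ω_n = 10.28 rad/s and ζ = 8.7/(2·10.28) = 0.4232.
%OS = 100·exp(−πζ/√(1−ζ²)) = 100·exp(−π·0.4232/√0.8209) = 23%.

23%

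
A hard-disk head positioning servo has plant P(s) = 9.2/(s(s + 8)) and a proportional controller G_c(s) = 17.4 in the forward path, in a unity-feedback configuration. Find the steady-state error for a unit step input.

The open loop G_c(s)P(s) has a pole at the origin (type 1), so the static position error constant is infinite and e_ss = 1/(1+∞) = 0.

0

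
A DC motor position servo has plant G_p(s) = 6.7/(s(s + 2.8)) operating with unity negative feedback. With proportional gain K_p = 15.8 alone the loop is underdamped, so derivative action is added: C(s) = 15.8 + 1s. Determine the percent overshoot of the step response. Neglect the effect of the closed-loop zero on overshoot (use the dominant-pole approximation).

19.5%

Forward path: (15.8 + 1s)·6.7/(s(s+2.8)). The closed-loop characteristic equation is s² + (2.8 + 6.7·1)s + 6.7·15.8 = 0.
That is s² + 9.5s + 105.9 = 0, so ω_n = 10.29 rad/s and ζ = 9.5/(2·10.29) = 0.4617.
%OS = 100·exp(−πζ/√(1−ζ²)) = 19.5%.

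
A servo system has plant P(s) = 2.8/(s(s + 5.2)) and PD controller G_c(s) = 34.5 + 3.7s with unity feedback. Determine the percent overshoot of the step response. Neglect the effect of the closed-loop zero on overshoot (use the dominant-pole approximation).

1.71%

Forward path: (34.5 + 3.7s)·2.8/(s(s+5.2)). The closed-loop characteristic equation is s² + (5.2 + 2.8·3.7)s + 2.8·34.5 = 0.
That is s² + 15.56s + 96.6 = 0, so ω_n = 9.829 rad/s and ζ = 15.56/(2·9.829) = 0.7916.
%OS = 100·exp(−πζ/√(1−ζ²)) = 1.71%.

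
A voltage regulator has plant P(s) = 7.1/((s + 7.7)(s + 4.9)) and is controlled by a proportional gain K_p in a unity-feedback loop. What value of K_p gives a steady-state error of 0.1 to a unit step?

K_p = 47.8

Steady-state error for a unit step on this type-0 loop is 1/(1 + K_p·P(0)).
P(0) = 0.1882. Require 1/(1 + K_p·0.1882) = 0.1, so 1 + 0.1882·K_p = 10.
K_p = (10 − 1)/0.1882 = 47.8.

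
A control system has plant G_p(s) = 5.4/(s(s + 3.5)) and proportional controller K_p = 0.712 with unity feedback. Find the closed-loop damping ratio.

ζ = 0.892

1 + K_p·G_p(s) = 0 gives s² + 3.5s + 3.845 = 0.
Matching s² + 2ζω_n s + ω_n²: ω_n = √3.845 = 1.961 rad/s and 2ζω_n = 3.5, so ζ = 3.5/(2·1.961) = 0.892.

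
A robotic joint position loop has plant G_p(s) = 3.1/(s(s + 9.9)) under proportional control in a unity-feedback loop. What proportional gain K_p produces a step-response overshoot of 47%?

K_p = 145

From %OS = 100·exp(−πζ/√(1−ζ²)) = 47%, ζ = −ln(0.47)/√(π²+ln²(0.47)) = 0.2337.
Characteristic equation s² + 9.9s + 3.1K_p = 0 gives ζ = 9.9/(2√(3.1K_p)).
Setting ζ = 0.2337: √(3.1K_p) = 9.9/(2·0.2337) = 21.18, so K_p = 448.7/3.1 = 145.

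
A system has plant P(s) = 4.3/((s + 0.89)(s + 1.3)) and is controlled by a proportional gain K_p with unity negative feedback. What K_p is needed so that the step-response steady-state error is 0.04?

Steady-state error for a unit step on this type-0 loop is 1/(1 + K_p·P(0)).
P(0) = 3.717. Require 1/(1 + K_p·3.717) = 0.04, so 1 + 3.717·K_p = 25.
K_p = (25 − 1)/3.717 = 6.46.

K_p = 6.46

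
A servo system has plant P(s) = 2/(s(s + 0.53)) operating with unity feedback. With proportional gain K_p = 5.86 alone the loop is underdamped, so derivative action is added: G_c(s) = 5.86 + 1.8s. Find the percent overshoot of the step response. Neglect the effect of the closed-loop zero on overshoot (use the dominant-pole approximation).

Forward path: (5.86 + 1.8s)·2/(s(s+0.53)). The closed-loop characteristic equation is s² + (0.53 + 2·1.8)s + 2·5.86 = 0.
That is s² + 4.13s + 11.72 = 0, so ω_n = 3.423 rad/s and ζ = 4.13/(2·3.423) = 0.6032.
%OS = 100·exp(−πζ/√(1−ζ²)) = 9.29%.

9.29%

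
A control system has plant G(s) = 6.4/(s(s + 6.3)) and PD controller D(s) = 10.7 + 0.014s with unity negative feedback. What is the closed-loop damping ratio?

Forward path: (10.7 + 0.014s)·6.4/(s(s+6.3)). The closed-loop characteristic equation is s² + (6.3 + 6.4·0.014)s + 6.4·10.7 = 0.
That is s² + 6.39s + 68.48 = 0, so ω_n = 8.275 rad/s and ζ = 6.39/(2·8.275) = 0.3861.

ζ = 0.386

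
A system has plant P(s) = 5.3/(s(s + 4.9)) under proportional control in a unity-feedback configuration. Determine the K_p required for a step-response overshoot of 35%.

K_p = 11.3

From %OS = 100·exp(−πζ/√(1−ζ²)) = 35%, ζ = −ln(0.35)/√(π²+ln²(0.35)) = 0.3169.
Characteristic equation s² + 4.9s + 5.3K_p = 0 gives ζ = 4.9/(2√(5.3K_p)).
Setting ζ = 0.3169: √(5.3K_p) = 4.9/(2·0.3169) = 7.73, so K_p = 59.76/5.3 = 11.3.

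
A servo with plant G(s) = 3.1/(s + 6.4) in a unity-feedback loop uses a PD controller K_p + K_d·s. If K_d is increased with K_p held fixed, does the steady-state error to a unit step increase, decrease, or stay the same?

unchanged

At s = 0 the derivative term contributes nothing: C(0) = K_p regardless of K_d, so K_pos = K_p·G(0) and e_ss are unchanged.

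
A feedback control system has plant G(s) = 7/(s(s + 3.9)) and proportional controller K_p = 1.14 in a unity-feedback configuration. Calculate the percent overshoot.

4.99%

The closed-loop denominator s² + 3.9s + 7.98 gives ω_n = √7.98 = 2.825 and ζ = 3.9/(2ω_n) = 0.6903.
%OS = 100·exp(−πζ/√(1−ζ²)) = 100·exp(−π·0.6903/√0.5235) = 4.99%.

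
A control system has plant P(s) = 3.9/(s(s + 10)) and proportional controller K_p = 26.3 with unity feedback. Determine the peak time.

T_p = 0.357 s

From 1 + K_pP(s) = 0: s² + 10s + 102.6 = 0 ⇒ ω_n = 10.13, ζ = 0.4937.
Damped frequency ω_d = ω_n√(1−ζ²) = 8.807 rad/s, so peak time T_p = π/ω_d = 0.357 s.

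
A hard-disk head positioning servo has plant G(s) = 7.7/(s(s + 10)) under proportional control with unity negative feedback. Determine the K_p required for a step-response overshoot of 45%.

From %OS = 100·exp(−πζ/√(1−ζ²)) = 45%, ζ = −ln(0.45)/√(π²+ln²(0.45)) = 0.2463.
Characteristic equation s² + 10s + 7.7K_p = 0 gives ζ = 10/(2√(7.7K_p)).
Setting ζ = 0.2463: √(7.7K_p) = 10/(2·0.2463) = 20.3, so K_p = 412/7.7 = 53.5.

K_p = 53.5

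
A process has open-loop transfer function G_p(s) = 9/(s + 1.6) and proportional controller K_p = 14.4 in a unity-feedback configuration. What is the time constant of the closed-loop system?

τ = 0.00762 s

Closed-loop transfer function: T(s) = K_p·G_p(s)/(1 + K_p·G_p(s)) = 129.6/(s + 1.6 + 129.6) = 129.6/(s + 131.2).
Time constant τ = 1/131.2 = 0.00762 s.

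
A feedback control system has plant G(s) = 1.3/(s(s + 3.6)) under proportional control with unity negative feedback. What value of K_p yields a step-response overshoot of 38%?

From %OS = 100·exp(−πζ/√(1−ζ²)) = 38%, ζ = −ln(0.38)/√(π²+ln²(0.38)) = 0.2943.
Characteristic equation s² + 3.6s + 1.3K_p = 0 gives ζ = 3.6/(2√(1.3K_p)).
Setting ζ = 0.2943: √(1.3K_p) = 3.6/(2·0.2943) = 6.115, so K_p = 37.4/1.3 = 28.8.

K_p = 28.8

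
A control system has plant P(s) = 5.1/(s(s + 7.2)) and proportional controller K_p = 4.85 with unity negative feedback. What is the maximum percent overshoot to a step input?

3.7%

Closed-loop characteristic equation: s² + 7.2s + 24.73 = 0, so ω_n = 4.973 rad/s and ζ = 7.2/(2·4.973) = 0.7238.
%OS = 100·exp(−πζ/√(1−ζ²)) = 100·exp(−π·0.7238/√0.476) = 3.7%.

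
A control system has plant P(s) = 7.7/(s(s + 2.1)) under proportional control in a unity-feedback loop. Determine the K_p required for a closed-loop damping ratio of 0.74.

K_p = 0.261

Closed-loop characteristic equation: s² + 2.1s + K_p·7.7 = 0.
So ω_n = √(7.7K_p) and 2ζω_n = 2.1, giving ζ = 2.1/(2√(7.7K_p)).
Setting ζ = 0.74: √(7.7K_p) = 2.1/(2·0.74) = 1.419, so K_p = 2.013/7.7 = 0.261.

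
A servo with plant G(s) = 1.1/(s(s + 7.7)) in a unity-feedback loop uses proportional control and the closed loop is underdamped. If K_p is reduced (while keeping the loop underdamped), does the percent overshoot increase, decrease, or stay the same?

decrease

ζ = 7.7/(2√(1.1K_p)) rises as K_p falls; higher damping means less overshoot.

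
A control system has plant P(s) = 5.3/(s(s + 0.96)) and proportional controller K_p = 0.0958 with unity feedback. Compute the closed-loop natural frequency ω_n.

1 + K_p·P(s) = 0 gives s² + 0.96s + 0.5077 = 0.
So ω_n² = 0.5077 ⇒ ω_n = 0.7126 rad/s, and ζ = 0.96/(2ω_n) = 0.674.

ω_n = 0.713 rad/s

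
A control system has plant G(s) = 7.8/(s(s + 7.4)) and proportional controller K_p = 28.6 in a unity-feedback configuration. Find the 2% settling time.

T_s ≈ 1.08 s

Closed-loop characteristic equation: s² + 7.4s + 223.1 = 0, so ω_n = 14.94 rad/s and ζ = 7.4/(2·14.94) = 0.2477.
2% settling time T_s ≈ 4/(ζω_n) = 4/3.7 = 1.08 s.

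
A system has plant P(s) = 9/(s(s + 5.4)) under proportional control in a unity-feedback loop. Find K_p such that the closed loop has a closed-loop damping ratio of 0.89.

K_p = 1.02

Closed-loop characteristic equation: s² + 5.4s + K_p·9 = 0.
So ω_n = √(9K_p) and 2ζω_n = 5.4, giving ζ = 5.4/(2√(9K_p)).
Setting ζ = 0.89: √(9K_p) = 5.4/(2·0.89) = 3.034, so K_p = 9.203/9 = 1.02.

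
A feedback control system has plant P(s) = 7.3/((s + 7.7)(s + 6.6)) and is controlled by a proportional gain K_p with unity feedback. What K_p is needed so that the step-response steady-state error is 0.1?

The loop is type 0, so e_ss(step) = 1/(1 + K_pos) with K_pos = K_p·P(0).
P(0) = 0.1436. Require 1/(1 + K_p·0.1436) = 0.1, so 1 + 0.1436·K_p = 10.
K_p = (10 − 1)/0.1436 = 62.7.

K_p = 62.7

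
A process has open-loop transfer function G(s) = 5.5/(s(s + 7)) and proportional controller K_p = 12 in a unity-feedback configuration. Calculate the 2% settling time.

From 1 + K_pG(s) = 0: s² + 7s + 66 = 0 ⇒ ω_n = 8.124, ζ = 0.4308.
2% settling time T_s ≈ 4/(ζω_n) = 4/3.5 = 1.14 s.

T_s ≈ 1.14 s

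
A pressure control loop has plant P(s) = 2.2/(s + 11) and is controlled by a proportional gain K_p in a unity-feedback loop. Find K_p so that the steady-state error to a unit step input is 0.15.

K_p = 28.3

Steady-state error for a unit step on this type-0 loop is 1/(1 + K_p·P(0)).
P(0) = 0.2. Require 1/(1 + K_p·0.2) = 0.15, so 1 + 0.2·K_p = 6.667.
K_p = (6.667 − 1)/0.2 = 28.3.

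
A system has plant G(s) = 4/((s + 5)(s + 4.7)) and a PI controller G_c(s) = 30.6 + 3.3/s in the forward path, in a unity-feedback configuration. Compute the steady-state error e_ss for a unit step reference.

0

The open loop G_c(s)G(s) has a pole at the origin (type 1), so the static position error constant is infinite and e_ss = 1/(1+∞) = 0.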